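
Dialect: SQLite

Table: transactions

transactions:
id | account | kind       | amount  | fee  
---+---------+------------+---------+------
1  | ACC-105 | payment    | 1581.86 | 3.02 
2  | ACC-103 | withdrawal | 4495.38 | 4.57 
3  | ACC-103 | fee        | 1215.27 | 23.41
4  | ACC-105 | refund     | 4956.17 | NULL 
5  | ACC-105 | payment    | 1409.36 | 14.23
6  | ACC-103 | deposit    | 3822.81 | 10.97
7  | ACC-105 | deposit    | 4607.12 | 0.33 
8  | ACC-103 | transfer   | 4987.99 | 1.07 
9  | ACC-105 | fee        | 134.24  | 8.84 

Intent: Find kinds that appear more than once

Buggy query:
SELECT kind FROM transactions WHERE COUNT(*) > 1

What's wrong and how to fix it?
Bug: WHERE can't reference COUNT(*); aggregates are computed after WHERE

Fix: GROUP BY kind, then filter groups with HAVING COUNT(*) > 1

Corrected query:
SELECT kind FROM transactions GROUP BY kind HAVING COUNT(*) > 1

Result:
kind   
-------
deposit
fee    
payment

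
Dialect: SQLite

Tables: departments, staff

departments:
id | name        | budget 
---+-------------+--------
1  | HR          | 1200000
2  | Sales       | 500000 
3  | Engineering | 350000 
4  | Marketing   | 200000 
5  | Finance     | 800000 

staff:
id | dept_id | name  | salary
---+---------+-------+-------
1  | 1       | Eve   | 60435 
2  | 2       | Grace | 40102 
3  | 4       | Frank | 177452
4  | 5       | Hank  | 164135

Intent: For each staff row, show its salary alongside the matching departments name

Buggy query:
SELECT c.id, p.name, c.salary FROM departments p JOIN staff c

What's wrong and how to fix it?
Bug: Missing join condition: each staff row is matched to all departments rows instead of just its own

Fix: Specify the join condition linking the foreign key to the parent id

Corrected query:
SELECT c.id, p.name, c.salary FROM departments p JOIN staff c ON c.dept_id = p.id

Result:
id | name      | salary
---+-----------+-------
1  | HR        | 60435 
2  | Sales     | 40102 
3  | Marketing | 177452
4  | Finance   | 164135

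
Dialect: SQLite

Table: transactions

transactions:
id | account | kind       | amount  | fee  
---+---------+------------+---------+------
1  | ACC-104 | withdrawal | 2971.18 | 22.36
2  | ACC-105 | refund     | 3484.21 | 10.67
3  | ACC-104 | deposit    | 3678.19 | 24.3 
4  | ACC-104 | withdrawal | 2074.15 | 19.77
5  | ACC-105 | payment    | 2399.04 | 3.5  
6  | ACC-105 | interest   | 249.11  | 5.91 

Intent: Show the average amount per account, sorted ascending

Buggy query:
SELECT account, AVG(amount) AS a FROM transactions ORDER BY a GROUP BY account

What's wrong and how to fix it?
Bug: ORDER BY appears before GROUP BY; SQL clause order requires GROUP BY first

Fix: Move ORDER BY to the end, after GROUP BY

Corrected query:
SELECT account, AVG(amount) AS a FROM transactions GROUP BY account ORDER BY a

Result:
account | a      
--------+--------
ACC-105 | 2044.12
ACC-104 | 2907.84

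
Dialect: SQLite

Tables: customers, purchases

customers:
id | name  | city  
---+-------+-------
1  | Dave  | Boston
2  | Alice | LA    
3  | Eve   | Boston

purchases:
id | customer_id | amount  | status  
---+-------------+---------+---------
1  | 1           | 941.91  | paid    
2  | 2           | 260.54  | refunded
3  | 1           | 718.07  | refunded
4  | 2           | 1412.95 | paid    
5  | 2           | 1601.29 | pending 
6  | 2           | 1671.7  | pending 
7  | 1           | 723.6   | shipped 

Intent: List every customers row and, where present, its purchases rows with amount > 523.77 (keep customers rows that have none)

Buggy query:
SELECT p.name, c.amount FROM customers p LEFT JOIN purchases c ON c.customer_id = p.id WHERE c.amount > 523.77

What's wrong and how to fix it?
Bug: A WHERE condition on the right-hand table after LEFT JOIN drops unmatched parents

Fix: Put 'c.amount > 523.77' in the JOIN's ON clause instead of WHERE

Corrected query:
SELECT p.name, c.amount FROM customers p LEFT JOIN purchases c ON c.customer_id = p.id AND c.amount > 523.77

Result:
name  | amount 
------+--------
Dave  | 718.07 
Dave  | 723.6  
Dave  | 941.91 
Alice | 1412.95
Alice | 1601.29
Alice | 1671.7 
Eve   | NULL   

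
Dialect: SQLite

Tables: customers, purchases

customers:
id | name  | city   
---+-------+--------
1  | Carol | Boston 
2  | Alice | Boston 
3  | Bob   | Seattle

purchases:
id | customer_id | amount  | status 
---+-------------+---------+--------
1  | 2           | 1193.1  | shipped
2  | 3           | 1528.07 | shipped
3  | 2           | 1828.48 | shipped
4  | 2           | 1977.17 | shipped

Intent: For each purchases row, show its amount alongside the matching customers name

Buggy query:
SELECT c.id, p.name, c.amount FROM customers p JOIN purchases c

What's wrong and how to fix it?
Bug: JOIN with no ON clause produces a cartesian product; every purchases row pairs with every customers row

Fix: Specify the join condition linking the foreign key to the parent id

Corrected query:
SELECT c.id, p.name, c.amount FROM customers p JOIN purchases c ON c.customer_id = p.id

Result:
id | name  | amount 
---+-------+--------
1  | Alice | 1193.1 
2  | Bob   | 1528.07
3  | Alice | 1828.48
4  | Alice | 1977.17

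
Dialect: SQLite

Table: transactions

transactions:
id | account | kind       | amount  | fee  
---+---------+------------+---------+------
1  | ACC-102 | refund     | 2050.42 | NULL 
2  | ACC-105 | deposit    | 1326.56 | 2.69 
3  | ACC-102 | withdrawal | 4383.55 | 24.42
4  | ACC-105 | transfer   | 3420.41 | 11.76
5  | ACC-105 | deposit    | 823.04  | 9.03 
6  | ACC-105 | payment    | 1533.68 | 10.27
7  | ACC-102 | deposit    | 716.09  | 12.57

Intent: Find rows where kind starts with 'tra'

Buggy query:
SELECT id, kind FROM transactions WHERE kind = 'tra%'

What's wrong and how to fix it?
Bug: '=' compares the literal string including the % character; pattern matching needs LIKE

Fix: Replace '=' with LIKE so 'tra%' is treated as a pattern

Corrected query:
SELECT id, kind FROM transactions WHERE kind LIKE 'tra%'

Result:
id | kind    
---+---------
4  | transfer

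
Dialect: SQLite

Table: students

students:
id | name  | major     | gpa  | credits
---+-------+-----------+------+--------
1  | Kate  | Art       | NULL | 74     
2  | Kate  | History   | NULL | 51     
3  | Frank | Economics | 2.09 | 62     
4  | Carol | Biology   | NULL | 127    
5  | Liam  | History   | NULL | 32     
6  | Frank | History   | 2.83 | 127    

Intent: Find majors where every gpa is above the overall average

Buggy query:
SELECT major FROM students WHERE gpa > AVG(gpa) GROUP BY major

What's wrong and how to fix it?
Bug: AVG() is an aggregate; it can't sit directly in WHERE

Fix: Use a subquery for AVG and a HAVING MIN(...) filter so the condition holds for every row in the group

Corrected query:
SELECT major FROM students GROUP BY major HAVING MIN(gpa) > (SELECT AVG(gpa) FROM students)

Result:
major  
-------
History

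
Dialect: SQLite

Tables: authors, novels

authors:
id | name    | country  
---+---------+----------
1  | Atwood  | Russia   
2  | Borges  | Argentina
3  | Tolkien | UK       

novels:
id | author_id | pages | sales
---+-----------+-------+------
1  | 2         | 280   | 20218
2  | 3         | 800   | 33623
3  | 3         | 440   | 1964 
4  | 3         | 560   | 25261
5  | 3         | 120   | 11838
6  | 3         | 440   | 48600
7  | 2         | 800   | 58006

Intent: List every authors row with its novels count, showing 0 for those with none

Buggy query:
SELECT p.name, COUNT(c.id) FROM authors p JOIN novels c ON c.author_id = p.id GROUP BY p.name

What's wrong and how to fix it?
Bug: An inner join excludes parents with zero children

Fix: Switch to LEFT JOIN to retain unmatched parent rows

Corrected query:
SELECT p.name, COUNT(c.id) FROM authors p LEFT JOIN novels c ON c.author_id = p.id GROUP BY p.name

Result:
name    | COUNT(c.id)
--------+------------
Atwood  | 0          
Borges  | 2          
Tolkien | 5          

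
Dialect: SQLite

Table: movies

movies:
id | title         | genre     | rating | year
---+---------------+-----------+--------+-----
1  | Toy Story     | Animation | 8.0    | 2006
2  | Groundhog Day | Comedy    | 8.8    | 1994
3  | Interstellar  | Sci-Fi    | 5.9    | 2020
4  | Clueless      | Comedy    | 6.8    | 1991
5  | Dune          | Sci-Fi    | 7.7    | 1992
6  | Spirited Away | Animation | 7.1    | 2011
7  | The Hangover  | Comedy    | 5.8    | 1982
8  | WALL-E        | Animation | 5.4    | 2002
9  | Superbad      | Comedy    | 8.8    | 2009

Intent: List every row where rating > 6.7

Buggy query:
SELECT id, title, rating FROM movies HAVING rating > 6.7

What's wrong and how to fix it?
Bug: This is a non-aggregate query (no GROUP BY, no aggregates), so in SQLite the HAVING clause is invalid here; a row-level condition belongs in WHERE

Fix: Replace HAVING with WHERE since the condition applies to individual rows

Corrected query:
SELECT id, title, rating FROM movies WHERE rating > 6.7

Result:
id | title         | rating
---+---------------+-------
1  | Toy Story     | 8     
2  | Groundhog Day | 8.8   
4  | Clueless      | 6.8   
5  | Dune          | 7.7   
6  | Spirited Away | 7.1   
9  | Superbad      | 8.8   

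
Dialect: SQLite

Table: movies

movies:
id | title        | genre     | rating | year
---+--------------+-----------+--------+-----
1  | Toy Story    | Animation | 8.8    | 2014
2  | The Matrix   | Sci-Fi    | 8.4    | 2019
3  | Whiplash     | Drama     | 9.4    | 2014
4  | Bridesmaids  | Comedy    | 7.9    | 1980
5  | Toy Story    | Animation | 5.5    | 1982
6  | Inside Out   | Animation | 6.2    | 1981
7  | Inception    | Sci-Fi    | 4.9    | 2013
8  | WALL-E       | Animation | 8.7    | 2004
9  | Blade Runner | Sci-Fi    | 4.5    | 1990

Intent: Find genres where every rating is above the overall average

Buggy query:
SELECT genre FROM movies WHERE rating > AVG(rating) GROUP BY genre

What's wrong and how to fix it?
Bug: AVG() is an aggregate; it can't sit directly in WHERE

Fix: Use a subquery for AVG and a HAVING MIN(...) filter so the condition holds for every row in the group

Corrected query:
SELECT genre FROM movies GROUP BY genre HAVING MIN(rating) > (SELECT AVG(rating) FROM movies)

Result:
genre 
------
Comedy
Drama 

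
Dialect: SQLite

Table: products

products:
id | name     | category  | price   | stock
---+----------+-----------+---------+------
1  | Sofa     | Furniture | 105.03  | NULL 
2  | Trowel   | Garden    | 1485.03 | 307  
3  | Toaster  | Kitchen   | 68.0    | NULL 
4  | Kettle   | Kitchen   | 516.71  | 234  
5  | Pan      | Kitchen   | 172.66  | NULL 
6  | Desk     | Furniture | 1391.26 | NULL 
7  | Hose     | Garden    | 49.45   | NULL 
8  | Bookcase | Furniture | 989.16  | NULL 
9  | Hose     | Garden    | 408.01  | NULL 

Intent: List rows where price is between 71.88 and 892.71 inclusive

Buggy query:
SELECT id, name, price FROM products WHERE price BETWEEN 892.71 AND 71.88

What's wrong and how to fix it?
Bug: BETWEEN expects the lower bound first; with 892.71 AND 71.88 the range is empty

Fix: Swap the bounds so the smaller value comes first

Corrected query:
SELECT id, name, price FROM products WHERE price BETWEEN 71.88 AND 892.71

Result:
id | name   | price 
---+--------+-------
1  | Sofa   | 105.03
4  | Kettle | 516.71
5  | Pan    | 172.66
9  | Hose   | 408.01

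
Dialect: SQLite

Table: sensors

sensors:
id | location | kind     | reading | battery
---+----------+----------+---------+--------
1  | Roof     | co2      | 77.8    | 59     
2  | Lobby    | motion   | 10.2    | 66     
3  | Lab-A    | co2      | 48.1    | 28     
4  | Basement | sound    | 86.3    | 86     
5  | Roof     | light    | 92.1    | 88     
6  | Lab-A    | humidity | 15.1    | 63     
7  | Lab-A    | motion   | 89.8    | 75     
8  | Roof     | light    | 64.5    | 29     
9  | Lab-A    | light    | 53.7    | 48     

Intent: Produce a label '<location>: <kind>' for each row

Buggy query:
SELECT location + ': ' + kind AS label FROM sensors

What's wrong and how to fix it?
Bug: SQLite uses || for string concatenation; + coerces text to numbers (yielding 0)

Fix: Use the || operator for string concatenation

Corrected query:
SELECT location || ': ' || kind AS label FROM sensors

Result:
label          
---------------
Roof: co2      
Lobby: motion  
Lab-A: co2     
Basement: sound
Roof: light    
Lab-A: humidity
Lab-A: motion  
Roof: light    
Lab-A: light   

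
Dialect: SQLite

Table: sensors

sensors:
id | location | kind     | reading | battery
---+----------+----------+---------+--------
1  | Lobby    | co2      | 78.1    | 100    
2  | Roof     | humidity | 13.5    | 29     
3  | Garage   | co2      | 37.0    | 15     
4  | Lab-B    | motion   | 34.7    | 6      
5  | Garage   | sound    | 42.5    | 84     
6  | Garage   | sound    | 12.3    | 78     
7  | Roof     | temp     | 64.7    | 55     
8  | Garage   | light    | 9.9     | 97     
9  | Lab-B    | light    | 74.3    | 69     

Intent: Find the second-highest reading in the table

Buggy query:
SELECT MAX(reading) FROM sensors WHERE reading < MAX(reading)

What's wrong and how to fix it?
Bug: The inner MAX is an aggregate inside WHERE, which is not allowed

Fix: Put the inner MAX in a scalar subquery

Corrected query:
SELECT MAX(reading) FROM sensors WHERE reading < (SELECT MAX(reading) FROM sensors)

Result:
MAX(reading)
------------
74.3        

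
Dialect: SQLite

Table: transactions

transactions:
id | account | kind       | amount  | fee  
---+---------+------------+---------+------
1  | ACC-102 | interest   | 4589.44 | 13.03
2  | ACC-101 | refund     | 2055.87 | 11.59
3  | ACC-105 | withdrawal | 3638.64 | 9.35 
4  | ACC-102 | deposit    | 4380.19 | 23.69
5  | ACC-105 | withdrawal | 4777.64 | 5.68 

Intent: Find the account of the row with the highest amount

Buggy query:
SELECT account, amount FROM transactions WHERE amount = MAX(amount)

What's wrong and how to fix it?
Bug: WHERE is evaluated per row; an aggregate over the whole table isn't defined there

Fix: Use a subquery: WHERE amount = (SELECT MAX(amount) FROM transactions)

Corrected query:
SELECT account, amount FROM transactions WHERE amount = (SELECT MAX(amount) FROM transactions)

Result:
account | amount 
--------+--------
ACC-105 | 4777.64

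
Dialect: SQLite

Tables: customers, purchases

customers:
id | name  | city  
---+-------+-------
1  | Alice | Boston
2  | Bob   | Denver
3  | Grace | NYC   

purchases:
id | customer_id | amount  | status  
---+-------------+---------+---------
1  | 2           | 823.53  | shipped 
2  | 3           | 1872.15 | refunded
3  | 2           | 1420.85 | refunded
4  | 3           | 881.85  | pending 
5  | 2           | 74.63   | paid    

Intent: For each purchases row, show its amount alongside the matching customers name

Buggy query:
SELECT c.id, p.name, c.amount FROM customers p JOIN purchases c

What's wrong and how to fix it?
Bug: JOIN with no ON clause produces a cartesian product; every purchases row pairs with every customers row

Fix: Specify the join condition linking the foreign key to the parent id

Corrected query:
SELECT c.id, p.name, c.amount FROM customers p JOIN purchases c ON c.customer_id = p.id

Result:
id | name  | amount 
---+-------+--------
1  | Bob   | 823.53 
2  | Grace | 1872.15
3  | Bob   | 1420.85
4  | Grace | 881.85 
5  | Bob   | 74.63  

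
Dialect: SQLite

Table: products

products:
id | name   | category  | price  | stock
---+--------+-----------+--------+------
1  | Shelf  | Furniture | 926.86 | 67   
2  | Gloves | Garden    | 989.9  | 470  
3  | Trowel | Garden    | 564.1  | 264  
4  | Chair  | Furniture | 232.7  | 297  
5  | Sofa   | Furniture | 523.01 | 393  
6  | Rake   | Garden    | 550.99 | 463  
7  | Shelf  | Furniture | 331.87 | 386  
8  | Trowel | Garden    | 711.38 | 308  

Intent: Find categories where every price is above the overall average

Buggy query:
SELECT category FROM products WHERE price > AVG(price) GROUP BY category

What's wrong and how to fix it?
Bug: WHERE evaluates per row before aggregation, so AVG() is unavailable

Fix: Compute the overall average in a scalar subquery and compare each group's MIN against it in HAVING

Corrected query:
SELECT category FROM products GROUP BY category HAVING MIN(price) > (SELECT AVG(price) FROM products)

Result:
(no rows)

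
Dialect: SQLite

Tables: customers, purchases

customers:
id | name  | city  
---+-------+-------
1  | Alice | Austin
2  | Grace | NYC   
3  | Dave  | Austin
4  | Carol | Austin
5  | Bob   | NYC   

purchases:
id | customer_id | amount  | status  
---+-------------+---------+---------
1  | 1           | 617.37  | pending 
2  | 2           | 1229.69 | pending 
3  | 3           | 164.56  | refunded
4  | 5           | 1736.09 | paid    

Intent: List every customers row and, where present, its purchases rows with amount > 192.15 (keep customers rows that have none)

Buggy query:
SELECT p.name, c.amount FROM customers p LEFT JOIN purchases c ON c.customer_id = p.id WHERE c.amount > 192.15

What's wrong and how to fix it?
Bug: Filtering c.amount in WHERE discards the NULL rows produced by LEFT JOIN, turning it into an inner join

Fix: Move the right-table condition into the ON clause so unmatched parents are kept

Corrected query:
SELECT p.name, c.amount FROM customers p LEFT JOIN purchases c ON c.customer_id = p.id AND c.amount > 192.15

Result:
name  | amount 
------+--------
Alice | 617.37 
Grace | 1229.69
Dave  | NULL   
Carol | NULL   
Bob   | 1736.09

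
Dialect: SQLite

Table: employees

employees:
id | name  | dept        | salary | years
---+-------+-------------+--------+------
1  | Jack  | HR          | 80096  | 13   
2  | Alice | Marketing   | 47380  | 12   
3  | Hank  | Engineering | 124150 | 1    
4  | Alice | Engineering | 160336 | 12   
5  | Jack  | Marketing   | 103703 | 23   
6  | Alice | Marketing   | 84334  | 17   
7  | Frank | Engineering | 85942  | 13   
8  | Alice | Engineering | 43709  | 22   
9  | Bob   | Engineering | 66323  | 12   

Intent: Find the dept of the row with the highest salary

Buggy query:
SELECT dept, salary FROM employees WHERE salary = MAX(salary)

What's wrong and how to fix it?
Bug: MAX(salary) is an aggregate and cannot be used directly in WHERE

Fix: Wrap MAX in a scalar subquery so WHERE compares against a single value

Corrected query:
SELECT dept, salary FROM employees WHERE salary = (SELECT MAX(salary) FROM employees)

Result:
dept        | salary
------------+-------
Engineering | 160336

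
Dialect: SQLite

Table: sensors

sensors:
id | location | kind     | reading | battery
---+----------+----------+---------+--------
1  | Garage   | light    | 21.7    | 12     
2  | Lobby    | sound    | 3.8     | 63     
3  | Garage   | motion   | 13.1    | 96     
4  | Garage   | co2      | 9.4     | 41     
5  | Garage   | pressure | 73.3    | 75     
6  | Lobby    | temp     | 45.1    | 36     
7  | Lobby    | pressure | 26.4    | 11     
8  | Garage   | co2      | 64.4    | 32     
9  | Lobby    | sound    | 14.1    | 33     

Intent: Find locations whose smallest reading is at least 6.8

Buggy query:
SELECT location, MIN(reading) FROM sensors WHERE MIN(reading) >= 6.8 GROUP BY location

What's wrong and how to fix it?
Bug: Aggregates like MIN are computed per group after WHERE runs

Fix: Use HAVING for the per-group MIN condition

Corrected query:
SELECT location, MIN(reading) FROM sensors GROUP BY location HAVING MIN(reading) >= 6.8

Result:
location | MIN(reading)
---------+-------------
Garage   | 9.4         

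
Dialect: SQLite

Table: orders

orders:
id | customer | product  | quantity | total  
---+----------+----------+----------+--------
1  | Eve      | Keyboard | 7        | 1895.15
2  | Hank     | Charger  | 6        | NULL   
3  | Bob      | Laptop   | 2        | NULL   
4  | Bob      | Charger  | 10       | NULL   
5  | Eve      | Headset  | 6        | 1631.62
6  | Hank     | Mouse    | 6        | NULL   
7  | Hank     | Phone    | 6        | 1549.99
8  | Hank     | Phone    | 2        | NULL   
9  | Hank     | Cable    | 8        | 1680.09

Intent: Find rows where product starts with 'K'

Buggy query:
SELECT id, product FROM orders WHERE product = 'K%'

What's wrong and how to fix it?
Bug: '=' compares the literal string including the % character; pattern matching needs LIKE

Fix: Replace '=' with LIKE so 'K%' is treated as a pattern

Corrected query:
SELECT id, product FROM orders WHERE product LIKE 'K%'

Result:
id | product 
---+---------
1  | Keyboard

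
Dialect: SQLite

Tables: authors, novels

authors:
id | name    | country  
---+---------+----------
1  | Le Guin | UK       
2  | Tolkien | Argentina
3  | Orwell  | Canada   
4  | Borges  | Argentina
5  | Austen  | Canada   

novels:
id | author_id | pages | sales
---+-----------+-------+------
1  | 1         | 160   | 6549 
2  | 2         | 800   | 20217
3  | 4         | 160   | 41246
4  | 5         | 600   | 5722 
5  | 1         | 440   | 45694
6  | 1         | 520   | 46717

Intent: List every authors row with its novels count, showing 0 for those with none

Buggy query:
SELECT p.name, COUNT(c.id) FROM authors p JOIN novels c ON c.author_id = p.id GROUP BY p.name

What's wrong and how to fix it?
Bug: INNER JOIN drops authors rows that have no matching novels rows

Fix: Switch to LEFT JOIN to retain unmatched parent rows

Corrected query:
SELECT p.name, COUNT(c.id) FROM authors p LEFT JOIN novels c ON c.author_id = p.id GROUP BY p.name

Result:
name    | COUNT(c.id)
--------+------------
Austen  | 1          
Borges  | 1          
Le Guin | 3          
Orwell  | 0          
Tolkien | 1          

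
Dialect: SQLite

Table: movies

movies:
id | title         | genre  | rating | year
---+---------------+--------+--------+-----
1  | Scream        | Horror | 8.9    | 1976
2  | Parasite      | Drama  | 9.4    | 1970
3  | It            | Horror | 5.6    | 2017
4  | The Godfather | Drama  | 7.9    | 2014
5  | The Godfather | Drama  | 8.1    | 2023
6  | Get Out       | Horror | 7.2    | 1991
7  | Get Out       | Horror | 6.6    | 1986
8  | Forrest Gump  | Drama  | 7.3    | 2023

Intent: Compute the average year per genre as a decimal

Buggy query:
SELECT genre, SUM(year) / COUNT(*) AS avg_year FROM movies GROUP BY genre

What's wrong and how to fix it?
Bug: SUM(year) and COUNT(*) are both integers; the division truncates the fractional part

Fix: Multiply by 1.0 (or CAST to REAL) to force floating-point division

Corrected query:
SELECT genre, SUM(year) * 1.0 / COUNT(*) AS avg_year FROM movies GROUP BY genre

Result:
genre  | avg_year
-------+---------
Drama  | 2007.5  
Horror | 1992.5  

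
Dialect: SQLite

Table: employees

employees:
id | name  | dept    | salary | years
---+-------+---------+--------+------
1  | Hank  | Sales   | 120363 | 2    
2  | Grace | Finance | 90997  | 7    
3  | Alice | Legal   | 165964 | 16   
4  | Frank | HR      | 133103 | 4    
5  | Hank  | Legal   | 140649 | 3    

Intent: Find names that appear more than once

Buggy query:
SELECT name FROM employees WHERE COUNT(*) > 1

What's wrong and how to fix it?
Bug: WHERE can't reference COUNT(*); aggregates are computed after WHERE

Fix: Group first, then use HAVING for the count condition

Corrected query:
SELECT name FROM employees GROUP BY name HAVING COUNT(*) > 1

Result:
name
----
Hank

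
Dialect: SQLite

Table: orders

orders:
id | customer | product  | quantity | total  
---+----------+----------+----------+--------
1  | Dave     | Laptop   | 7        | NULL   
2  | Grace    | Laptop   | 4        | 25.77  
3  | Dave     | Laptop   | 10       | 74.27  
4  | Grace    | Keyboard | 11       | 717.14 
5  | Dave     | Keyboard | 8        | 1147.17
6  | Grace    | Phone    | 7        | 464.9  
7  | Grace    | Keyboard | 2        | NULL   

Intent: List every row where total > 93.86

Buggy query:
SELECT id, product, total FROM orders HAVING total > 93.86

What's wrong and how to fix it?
Bug: This is a non-aggregate query (no GROUP BY, no aggregates), so in SQLite the HAVING clause is invalid here; a row-level condition belongs in WHERE

Fix: Replace HAVING with WHERE since the condition applies to individual rows

Corrected query:
SELECT id, product, total FROM orders WHERE total > 93.86

Result:
id | product  | total  
---+----------+--------
4  | Keyboard | 717.14 
5  | Keyboard | 1147.17
6  | Phone    | 464.9  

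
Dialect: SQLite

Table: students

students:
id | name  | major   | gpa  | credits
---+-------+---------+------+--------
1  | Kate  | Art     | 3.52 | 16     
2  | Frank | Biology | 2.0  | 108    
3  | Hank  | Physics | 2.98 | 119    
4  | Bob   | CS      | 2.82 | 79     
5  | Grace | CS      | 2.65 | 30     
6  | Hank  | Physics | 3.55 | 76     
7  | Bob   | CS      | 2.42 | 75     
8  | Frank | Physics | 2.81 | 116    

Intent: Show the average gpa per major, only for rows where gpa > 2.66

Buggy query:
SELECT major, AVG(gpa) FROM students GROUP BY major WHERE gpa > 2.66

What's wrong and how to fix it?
Bug: WHERE cannot follow GROUP BY

Fix: Place WHERE between FROM and GROUP BY

Corrected query:
SELECT major, AVG(gpa) FROM students WHERE gpa > 2.66 GROUP BY major

Result:
major   | AVG(gpa)
--------+---------
Art     | 3.52    
CS      | 2.82    
Physics | 3.113333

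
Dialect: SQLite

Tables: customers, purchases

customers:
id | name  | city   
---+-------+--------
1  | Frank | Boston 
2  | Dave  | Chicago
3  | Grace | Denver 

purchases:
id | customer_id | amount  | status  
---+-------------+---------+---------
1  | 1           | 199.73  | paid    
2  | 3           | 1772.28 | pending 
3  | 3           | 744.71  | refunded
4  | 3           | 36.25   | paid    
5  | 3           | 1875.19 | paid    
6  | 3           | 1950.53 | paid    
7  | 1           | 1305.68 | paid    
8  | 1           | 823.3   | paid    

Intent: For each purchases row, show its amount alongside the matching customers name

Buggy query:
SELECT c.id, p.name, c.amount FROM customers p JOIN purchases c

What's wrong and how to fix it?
Bug: JOIN with no ON clause produces a cartesian product; every purchases row pairs with every customers row

Fix: Add ON c.customer_id = p.id to the JOIN

Corrected query:
SELECT c.id, p.name, c.amount FROM customers p JOIN purchases c ON c.customer_id = p.id

Result:
id | name  | amount 
---+-------+--------
1  | Frank | 199.73 
2  | Grace | 1772.28
3  | Grace | 744.71 
4  | Grace | 36.25  
5  | Grace | 1875.19
6  | Grace | 1950.53
7  | Frank | 1305.68
8  | Frank | 823.3  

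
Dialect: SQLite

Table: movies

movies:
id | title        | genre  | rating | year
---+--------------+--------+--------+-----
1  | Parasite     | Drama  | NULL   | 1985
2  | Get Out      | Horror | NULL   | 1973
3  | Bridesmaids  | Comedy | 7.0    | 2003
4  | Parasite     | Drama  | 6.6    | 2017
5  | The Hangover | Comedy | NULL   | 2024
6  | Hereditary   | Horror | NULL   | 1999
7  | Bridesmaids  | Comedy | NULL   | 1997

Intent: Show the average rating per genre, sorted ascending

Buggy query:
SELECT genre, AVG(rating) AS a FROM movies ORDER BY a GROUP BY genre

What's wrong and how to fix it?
Bug: GROUP BY must precede ORDER BY

Fix: Reorder: SELECT … FROM … GROUP BY … ORDER BY …

Corrected query:
SELECT genre, AVG(rating) AS a FROM movies GROUP BY genre ORDER BY a

Result:
genre  | a   
-------+-----
Horror | NULL
Drama  | 6.6 
Comedy | 7   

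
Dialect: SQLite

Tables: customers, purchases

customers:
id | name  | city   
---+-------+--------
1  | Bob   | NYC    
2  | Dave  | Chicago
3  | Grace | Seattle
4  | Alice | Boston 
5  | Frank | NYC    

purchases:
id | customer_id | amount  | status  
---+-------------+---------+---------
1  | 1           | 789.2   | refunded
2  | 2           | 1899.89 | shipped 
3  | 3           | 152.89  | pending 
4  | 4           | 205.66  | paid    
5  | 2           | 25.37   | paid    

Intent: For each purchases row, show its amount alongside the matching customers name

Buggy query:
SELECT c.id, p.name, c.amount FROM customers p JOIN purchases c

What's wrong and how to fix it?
Bug: JOIN with no ON clause produces a cartesian product; every purchases row pairs with every customers row

Fix: Add ON c.customer_id = p.id to the JOIN

Corrected query:
SELECT c.id, p.name, c.amount FROM customers p JOIN purchases c ON c.customer_id = p.id

Result:
id | name  | amount 
---+-------+--------
1  | Bob   | 789.2  
2  | Dave  | 1899.89
3  | Grace | 152.89 
4  | Alice | 205.66 
5  | Dave  | 25.37  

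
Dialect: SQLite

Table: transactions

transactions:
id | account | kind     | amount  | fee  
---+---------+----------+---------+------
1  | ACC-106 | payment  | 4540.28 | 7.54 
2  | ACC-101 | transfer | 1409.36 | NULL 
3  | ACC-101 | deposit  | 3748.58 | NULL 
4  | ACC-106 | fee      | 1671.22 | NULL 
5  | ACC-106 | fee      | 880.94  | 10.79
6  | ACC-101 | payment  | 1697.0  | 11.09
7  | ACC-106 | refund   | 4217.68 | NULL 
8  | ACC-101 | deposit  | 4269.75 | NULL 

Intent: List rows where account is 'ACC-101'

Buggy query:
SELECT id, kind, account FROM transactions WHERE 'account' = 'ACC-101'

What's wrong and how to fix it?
Bug: Single quotes denote string literals in SQL; the column name is being compared as a constant string

Fix: Reference the column as account without single quotes

Corrected query:
SELECT id, kind, account FROM transactions WHERE account = 'ACC-101'

Result:
id | kind     | account
---+----------+--------
2  | transfer | ACC-101
3  | deposit  | ACC-101
6  | payment  | ACC-101
8  | deposit  | ACC-101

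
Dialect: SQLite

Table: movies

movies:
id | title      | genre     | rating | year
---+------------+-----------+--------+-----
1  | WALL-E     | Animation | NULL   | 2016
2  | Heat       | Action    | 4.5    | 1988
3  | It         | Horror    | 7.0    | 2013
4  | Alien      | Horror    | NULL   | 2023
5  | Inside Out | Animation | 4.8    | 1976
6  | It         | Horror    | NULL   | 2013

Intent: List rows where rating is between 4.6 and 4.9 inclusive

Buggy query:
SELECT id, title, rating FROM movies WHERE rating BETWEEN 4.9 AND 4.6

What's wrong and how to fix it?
Bug: BETWEEN expects the lower bound first; with 4.9 AND 4.6 the range is empty

Fix: Write BETWEEN 4.6 AND 4.9

Corrected query:
SELECT id, title, rating FROM movies WHERE rating BETWEEN 4.6 AND 4.9

Result:
id | title      | rating
---+------------+-------
5  | Inside Out | 4.8   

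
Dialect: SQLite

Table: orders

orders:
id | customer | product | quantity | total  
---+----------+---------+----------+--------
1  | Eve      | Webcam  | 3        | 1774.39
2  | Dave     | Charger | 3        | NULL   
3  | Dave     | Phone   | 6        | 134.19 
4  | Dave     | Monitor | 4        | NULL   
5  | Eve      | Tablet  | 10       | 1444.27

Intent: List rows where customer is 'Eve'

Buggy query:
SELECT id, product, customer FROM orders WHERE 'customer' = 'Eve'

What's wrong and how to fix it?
Bug: Single quotes denote string literals in SQL; the column name is being compared as a constant string

Fix: Remove the quotes around the column name (or use double quotes for an identifier)

Corrected query:
SELECT id, product, customer FROM orders WHERE customer = 'Eve'

Result:
id | product | customer
---+---------+---------
1  | Webcam  | Eve     
5  | Tablet  | Eve     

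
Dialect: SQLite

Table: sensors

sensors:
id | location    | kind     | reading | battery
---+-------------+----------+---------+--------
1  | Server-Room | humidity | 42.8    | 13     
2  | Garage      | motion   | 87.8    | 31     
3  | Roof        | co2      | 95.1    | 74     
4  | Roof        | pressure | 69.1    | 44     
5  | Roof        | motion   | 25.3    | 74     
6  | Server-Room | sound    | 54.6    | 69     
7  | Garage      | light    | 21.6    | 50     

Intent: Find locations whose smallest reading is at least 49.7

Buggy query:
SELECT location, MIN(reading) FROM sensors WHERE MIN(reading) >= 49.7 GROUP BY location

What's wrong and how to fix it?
Bug: MIN() in WHERE is a misuse of aggregate

Fix: Replace WHERE with HAVING after the GROUP BY

Corrected query:
SELECT location, MIN(reading) FROM sensors GROUP BY location HAVING MIN(reading) >= 49.7

Result:
(no rows)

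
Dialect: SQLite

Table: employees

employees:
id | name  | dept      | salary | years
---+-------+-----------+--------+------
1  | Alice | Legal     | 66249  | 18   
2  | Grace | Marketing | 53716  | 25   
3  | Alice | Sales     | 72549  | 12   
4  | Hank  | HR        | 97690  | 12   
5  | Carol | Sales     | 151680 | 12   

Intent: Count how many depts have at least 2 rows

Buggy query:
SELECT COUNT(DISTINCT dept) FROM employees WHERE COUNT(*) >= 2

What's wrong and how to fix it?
Bug: WHERE filters individual rows, not groups, so a group-level COUNT is invalid there

Fix: Group first with HAVING COUNT(*) >= 2, then COUNT the resulting groups

Corrected query:
SELECT COUNT(*) FROM (SELECT dept FROM employees GROUP BY dept HAVING COUNT(*) >= 2)

Result:
COUNT(*)
--------
1       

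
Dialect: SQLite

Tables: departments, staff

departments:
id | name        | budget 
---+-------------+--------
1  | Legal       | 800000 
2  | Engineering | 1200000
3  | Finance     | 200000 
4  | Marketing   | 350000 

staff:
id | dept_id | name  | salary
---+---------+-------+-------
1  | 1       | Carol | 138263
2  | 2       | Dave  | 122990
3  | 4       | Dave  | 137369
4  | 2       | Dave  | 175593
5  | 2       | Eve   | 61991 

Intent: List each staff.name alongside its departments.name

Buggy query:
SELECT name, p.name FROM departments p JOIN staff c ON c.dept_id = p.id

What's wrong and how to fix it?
Bug: Both tables have a 'name' column; the unqualified reference is ambiguous

Fix: Qualify the column with its table alias (c.name)

Corrected query:
SELECT c.name, p.name FROM departments p JOIN staff c ON c.dept_id = p.id

Result:
name  | name       
------+------------
Carol | Legal      
Dave  | Engineering
Dave  | Marketing  
Dave  | Engineering
Eve   | Engineering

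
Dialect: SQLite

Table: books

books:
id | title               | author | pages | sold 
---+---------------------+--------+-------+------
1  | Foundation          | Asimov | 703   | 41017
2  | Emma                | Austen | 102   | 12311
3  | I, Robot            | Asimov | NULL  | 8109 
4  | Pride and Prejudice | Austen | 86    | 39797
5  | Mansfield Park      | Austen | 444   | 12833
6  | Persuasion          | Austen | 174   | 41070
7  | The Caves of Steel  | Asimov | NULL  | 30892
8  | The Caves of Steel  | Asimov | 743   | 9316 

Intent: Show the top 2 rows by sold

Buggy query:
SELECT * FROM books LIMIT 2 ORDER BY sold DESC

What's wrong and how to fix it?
Bug: ORDER BY cannot follow LIMIT; LIMIT is the final clause

Fix: Sort with ORDER BY, then apply LIMIT

Corrected query:
SELECT * FROM books ORDER BY sold DESC LIMIT 2

Result:
id | title      | author | pages | sold 
---+------------+--------+-------+------
6  | Persuasion | Austen | 174   | 41070
1  | Foundation | Asimov | 703   | 41017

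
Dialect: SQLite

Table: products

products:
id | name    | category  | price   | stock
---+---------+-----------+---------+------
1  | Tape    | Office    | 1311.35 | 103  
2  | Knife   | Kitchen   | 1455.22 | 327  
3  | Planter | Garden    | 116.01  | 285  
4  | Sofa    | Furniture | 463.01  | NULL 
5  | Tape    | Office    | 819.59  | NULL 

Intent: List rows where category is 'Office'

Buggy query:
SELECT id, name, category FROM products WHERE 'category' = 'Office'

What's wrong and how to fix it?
Bug: 'category' in single quotes is a string literal, not the column; the comparison is literal-vs-literal and never true

Fix: Remove the quotes around the column name (or use double quotes for an identifier)

Corrected query:
SELECT id, name, category FROM products WHERE category = 'Office'

Result:
id | name | category
---+------+---------
1  | Tape | Office  
5  | Tape | Office  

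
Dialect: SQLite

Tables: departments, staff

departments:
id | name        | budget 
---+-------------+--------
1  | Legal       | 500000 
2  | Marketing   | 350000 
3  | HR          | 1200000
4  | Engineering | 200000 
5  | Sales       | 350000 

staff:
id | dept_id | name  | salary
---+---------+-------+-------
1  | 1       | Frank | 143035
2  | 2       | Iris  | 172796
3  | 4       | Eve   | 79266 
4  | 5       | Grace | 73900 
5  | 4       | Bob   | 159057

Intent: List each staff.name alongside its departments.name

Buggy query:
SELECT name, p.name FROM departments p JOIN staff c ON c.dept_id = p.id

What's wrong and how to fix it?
Bug: 'name' exists in both joined tables, so the database can't tell which one is meant

Fix: Prefix ambiguous columns with the table alias

Corrected query:
SELECT c.name, p.name FROM departments p JOIN staff c ON c.dept_id = p.id

Result:
name  | name       
------+------------
Frank | Legal      
Iris  | Marketing  
Eve   | Engineering
Grace | Sales      
Bob   | Engineering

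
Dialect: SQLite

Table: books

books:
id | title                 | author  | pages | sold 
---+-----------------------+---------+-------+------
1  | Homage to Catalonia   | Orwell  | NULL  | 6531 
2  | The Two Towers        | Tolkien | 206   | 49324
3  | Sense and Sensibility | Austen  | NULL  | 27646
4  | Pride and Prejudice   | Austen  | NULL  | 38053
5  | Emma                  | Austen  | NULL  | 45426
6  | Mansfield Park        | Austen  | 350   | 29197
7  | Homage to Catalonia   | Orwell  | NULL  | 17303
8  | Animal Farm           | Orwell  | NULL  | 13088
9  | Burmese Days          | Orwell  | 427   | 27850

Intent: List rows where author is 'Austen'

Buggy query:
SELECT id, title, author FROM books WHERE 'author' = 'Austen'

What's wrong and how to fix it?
Bug: Single quotes denote string literals in SQL; the column name is being compared as a constant string

Fix: Reference the column as author without single quotes

Corrected query:
SELECT id, title, author FROM books WHERE author = 'Austen'

Result:
id | title                 | author
---+-----------------------+-------
3  | Sense and Sensibility | Austen
4  | Pride and Prejudice   | Austen
5  | Emma                  | Austen
6  | Mansfield Park        | Austen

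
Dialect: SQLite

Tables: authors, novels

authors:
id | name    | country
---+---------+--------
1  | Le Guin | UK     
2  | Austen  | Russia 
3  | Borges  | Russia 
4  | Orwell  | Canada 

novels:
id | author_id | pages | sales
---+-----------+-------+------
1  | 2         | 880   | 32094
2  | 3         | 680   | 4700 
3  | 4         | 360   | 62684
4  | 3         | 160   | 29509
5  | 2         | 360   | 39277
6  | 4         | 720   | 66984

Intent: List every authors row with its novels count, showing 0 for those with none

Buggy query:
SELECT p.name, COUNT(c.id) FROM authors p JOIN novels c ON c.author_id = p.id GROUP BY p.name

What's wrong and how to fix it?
Bug: INNER JOIN drops authors rows that have no matching novels rows

Fix: Switch to LEFT JOIN to retain unmatched parent rows

Corrected query:
SELECT p.name, COUNT(c.id) FROM authors p LEFT JOIN novels c ON c.author_id = p.id GROUP BY p.name

Result:
name    | COUNT(c.id)
--------+------------
Austen  | 2          
Borges  | 2          
Le Guin | 0          
Orwell  | 2          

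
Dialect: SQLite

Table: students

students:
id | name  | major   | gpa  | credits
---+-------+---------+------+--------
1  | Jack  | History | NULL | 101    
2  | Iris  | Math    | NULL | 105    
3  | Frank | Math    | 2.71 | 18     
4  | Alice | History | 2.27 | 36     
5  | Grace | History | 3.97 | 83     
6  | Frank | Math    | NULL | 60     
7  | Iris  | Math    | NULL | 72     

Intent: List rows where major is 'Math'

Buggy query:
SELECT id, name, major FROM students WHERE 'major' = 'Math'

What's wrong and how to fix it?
Bug: 'major' in single quotes is a string literal, not the column; the comparison is literal-vs-literal and never true

Fix: Reference the column as major without single quotes

Corrected query:
SELECT id, name, major FROM students WHERE major = 'Math'

Result:
id | name  | major
---+-------+------
2  | Iris  | Math 
3  | Frank | Math 
6  | Frank | Math 
7  | Iris  | Math 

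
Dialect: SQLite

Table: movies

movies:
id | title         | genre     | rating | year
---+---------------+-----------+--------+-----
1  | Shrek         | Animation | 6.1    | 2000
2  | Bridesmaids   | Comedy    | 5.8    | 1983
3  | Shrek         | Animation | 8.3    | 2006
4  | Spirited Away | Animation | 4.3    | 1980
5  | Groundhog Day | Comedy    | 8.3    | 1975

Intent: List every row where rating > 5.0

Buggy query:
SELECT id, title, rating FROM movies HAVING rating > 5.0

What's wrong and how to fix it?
Bug: HAVING filters the output of aggregation, but this query has no GROUP BY and no aggregate functions, so SQLite rejects it (HAVING clause on a non-aggregate query); the condition here is per row

Fix: Replace HAVING with WHERE since the condition applies to individual rows

Corrected query:
SELECT id, title, rating FROM movies WHERE rating > 5.0

Result:
id | title         | rating
---+---------------+-------
1  | Shrek         | 6.1   
2  | Bridesmaids   | 5.8   
3  | Shrek         | 8.3   
5  | Groundhog Day | 8.3   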